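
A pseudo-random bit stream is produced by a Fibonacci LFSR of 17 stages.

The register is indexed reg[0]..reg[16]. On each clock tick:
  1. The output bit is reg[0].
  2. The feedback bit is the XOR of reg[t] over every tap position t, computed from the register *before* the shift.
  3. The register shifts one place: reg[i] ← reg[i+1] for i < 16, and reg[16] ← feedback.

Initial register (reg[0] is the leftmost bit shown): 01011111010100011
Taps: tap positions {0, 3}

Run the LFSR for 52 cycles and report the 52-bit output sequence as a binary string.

0101111101010001110100101110111110100010110010010101

tick  register→output (feedback)
  0  01011111010100011→0 (1)
  1  10111110101000111→1 (0)
  2  01111101010001110→0 (1)
  3  11111010100011101→1 (0)
  4  11110101000111010→1 (0)
  5  11101010001110100→1 (1)
  6  11010100011101001→1 (0)
  7  10101000111010010→1 (1)
  8  01010001110100101→0 (1)
  9  10100011101001011→1 (1)
 10  01000111010010111→0 (0)
 11  10001110100101110→1 (1)
 12  00011101001011101→0 (1)
 13  00111010010111011→0 (1)
 14  01110100101110111→0 (1)
 15  11101001011101111→1 (1)
 16  11010010111011111→1 (0)
 17  10100101110111110→1 (1)
 18  01001011101111101→0 (0)
 19  10010111011111010→1 (0)
 20  00101110111110100→0 (0)
 21  01011101111101000→0 (1)
 22  10111011111010001→1 (0)
 23  01110111110100010→0 (1)
 24  11101111101000101→1 (1)
 25  11011111010001011→1 (0)
 26  10111110100010110→1 (0)
 27  01111101000101100→0 (1)
 28  11111010001011001→1 (0)
 29  11110100010110010→1 (0)
 30  11101000101100100→1 (1)
 31  11010001011001001→1 (0)
 32  10100010110010010→1 (1)
 33  01000101100100101→0 (0)
 34  10001011001001010→1 (1)
 35  00010110010010101→0 (1)
 36  00101100100101011→0 (0)
 37  01011001001010110→0 (1)
 38  10110010010101101→1 (0)
 39  01100100101011010→0 (0)
 40  11001001010110100→1 (1)
 41  10010010101101001→1 (0)
 42  00100101011010010→0 (0)
 43  01001010110100100→0 (0)
 44  10010101101001000→1 (0)
 45  00101011010010000→0 (0)
 46  01010110100100000→0 (1)
 47  10101101001000001→1 (1)
 48  01011010010000011→0 (1)
 49  10110100100000111→1 (0)
 50  01101001000001110→0 (0)
 51  11010010000011100→1 (0)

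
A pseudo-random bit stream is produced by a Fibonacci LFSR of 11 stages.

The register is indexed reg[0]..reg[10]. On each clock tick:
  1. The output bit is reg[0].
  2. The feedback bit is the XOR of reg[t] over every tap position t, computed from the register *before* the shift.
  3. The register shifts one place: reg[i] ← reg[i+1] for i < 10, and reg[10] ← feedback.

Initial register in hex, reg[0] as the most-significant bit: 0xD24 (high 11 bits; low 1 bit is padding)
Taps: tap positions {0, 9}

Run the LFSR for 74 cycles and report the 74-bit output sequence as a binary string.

11010010010010000101111010100011000100000111110101011001110111000011011000

step | reg (before) | out | fb
   0 | 11010010010 | 1 | 0
   1 | 10100100100 | 1 | 1
   2 | 01001001001 | 0 | 0
   3 | 10010010010 | 1 | 0
   4 | 00100100100 | 0 | 0
   5 | 01001001000 | 0 | 0
   6 | 10010010000 | 1 | 1
   7 | 00100100001 | 0 | 0
   8 | 01001000010 | 0 | 1
   9 | 10010000101 | 1 | 1
  10 | 00100001011 | 0 | 1
  11 | 01000010111 | 0 | 1
  12 | 10000101111 | 1 | 0
  13 | 00001011110 | 0 | 1
  14 | 00010111101 | 0 | 0
  15 | 00101111010 | 0 | 1
  16 | 01011110101 | 0 | 0
  17 | 10111101010 | 1 | 0
  18 | 01111010100 | 0 | 0
  19 | 11110101000 | 1 | 1
  20 | 11101010001 | 1 | 1
  21 | 11010100011 | 1 | 0
  22 | 10101000110 | 1 | 0
  23 | 01010001100 | 0 | 0
  24 | 10100011000 | 1 | 1
  25 | 01000110001 | 0 | 0
  26 | 10001100010 | 1 | 0
  27 | 00011000100 | 0 | 0
  28 | 00110001000 | 0 | 0
  29 | 01100010000 | 0 | 0
  30 | 11000100000 | 1 | 1
  31 | 10001000001 | 1 | 1
  32 | 00010000011 | 0 | 1
  33 | 00100000111 | 0 | 1
  34 | 01000001111 | 0 | 1
  35 | 10000011111 | 1 | 0
  36 | 00000111110 | 0 | 1
  37 | 00001111101 | 0 | 0
  38 | 00011111010 | 0 | 1
  39 | 00111110101 | 0 | 0
  40 | 01111101010 | 0 | 1
  41 | 11111010101 | 1 | 1
  42 | 11110101011 | 1 | 0
  43 | 11101010110 | 1 | 0
  44 | 11010101100 | 1 | 1
  45 | 10101011001 | 1 | 1
  46 | 01010110011 | 0 | 1
  47 | 10101100111 | 1 | 0
  48 | 01011001110 | 0 | 1
  49 | 10110011101 | 1 | 1
  50 | 01100111011 | 0 | 1
  51 | 11001110111 | 1 | 0
  52 | 10011101110 | 1 | 0
  53 | 00111011100 | 0 | 0
  54 | 01110111000 | 0 | 0
  55 | 11101110000 | 1 | 1
  56 | 11011100001 | 1 | 1
  57 | 10111000011 | 1 | 0
  58 | 01110000110 | 0 | 1
  59 | 11100001101 | 1 | 1
  60 | 11000011011 | 1 | 0
  61 | 10000110110 | 1 | 0
  62 | 00001101100 | 0 | 0
  63 | 00011011000 | 0 | 0
  64 | 00110110000 | 0 | 0
  65 | 01101100000 | 0 | 0
  66 | 11011000000 | 1 | 1
  67 | 10110000001 | 1 | 1
  68 | 01100000011 | 0 | 1
  69 | 11000000111 | 1 | 0
  70 | 10000001110 | 1 | 0
  71 | 00000011100 | 0 | 0
  72 | 00000111000 | 0 | 0
  73 | 00001110000 | 0 | 0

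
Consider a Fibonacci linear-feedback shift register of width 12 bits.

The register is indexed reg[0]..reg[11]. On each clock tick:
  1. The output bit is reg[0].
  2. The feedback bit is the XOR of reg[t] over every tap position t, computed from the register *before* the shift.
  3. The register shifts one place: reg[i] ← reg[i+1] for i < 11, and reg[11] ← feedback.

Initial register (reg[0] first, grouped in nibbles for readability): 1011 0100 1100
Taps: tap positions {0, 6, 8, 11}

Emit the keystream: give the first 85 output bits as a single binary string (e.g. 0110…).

1011010011000111110010101010100011111011011001111001111010110000001100001000111010010

tick  register→output (feedback)
  0  101101001100→1 (0)
  1  011010011000→0 (1)
  2  110100110001→1 (1)
  3  101001100011→1 (1)
  4  010011000111→0 (1)
  5  100110001111→1 (1)
  6  001100011111→0 (0)
  7  011000111110→0 (0)
  8  110001111100→1 (1)
  9  100011111001→1 (0)
 10  000111110010→0 (1)
 11  001111100101→0 (0)
 12  011111001010→0 (1)
 13  111110010101→1 (0)
 14  111100101010→1 (1)
 15  111001010101→1 (0)
 16  110010101010→1 (1)
 17  100101010101→1 (0)
 18  001010101010→0 (0)
 19  010101010100→0 (0)
 20  101010101000→1 (1)
 21  010101010001→0 (1)
 22  101010100011→1 (1)
 23  010101000111→0 (1)
 24  101010001111→1 (1)
 25  010100011111→0 (0)
 26  101000111110→1 (1)
 27  010001111101→0 (1)
 28  100011111011→1 (0)
 29  000111110110→0 (1)
 30  001111101101→0 (1)
 31  011111011011→0 (0)
 32  111110110110→1 (0)
 33  111101101100→1 (1)
 34  111011011001→1 (1)
 35  110110110011→1 (1)
 36  101101100111→1 (1)
 37  011011001111→0 (0)
 38  110110011110→1 (0)
 39  101100111100→1 (1)
 40  011001111001→0 (1)
 41  110011110011→1 (1)
 42  100111100111→1 (1)
 43  001111001111→0 (0)
 44  011110011110→0 (1)
 45  111100111101→1 (0)
 46  111001111010→1 (1)
 47  110011110101→1 (1)
 48  100111101011→1 (0)
 49  001111010110→0 (0)
 50  011110101100→0 (0)
 51  111101011000→1 (0)
 52  111010110000→1 (0)
 53  110101100000→1 (0)
 54  101011000000→1 (1)
 55  010110000001→0 (1)
 56  101100000011→1 (0)
 57  011000000110→0 (0)
 58  110000001100→1 (0)
 59  100000011000→1 (0)
 60  000000110000→0 (1)
 61  000001100001→0 (0)
 62  000011000010→0 (0)
 63  000110000100→0 (0)
 64  001100001000→0 (1)
 65  011000010001→0 (1)
 66  110000100011→1 (1)
 67  100001000111→1 (0)
 68  000010001110→0 (1)
 69  000100011101→0 (0)
 70  001000111010→0 (0)
 71  010001110100→0 (1)
 72  100011101001→1 (0)
 73  000111010010→0 (0)
 74  001110100100→0 (1)
 75  011101001001→0 (0)
 76  111010010010→1 (1)
 77  110100100101→1 (1)
 78  101001001011→1 (1)
 79  010010010111→0 (1)
 80  100100101111→1 (0)
 81  001001011110→0 (1)
 82  010010111101→0 (1)
 83  100101111011→1 (0)
 84  001011110110→0 (1)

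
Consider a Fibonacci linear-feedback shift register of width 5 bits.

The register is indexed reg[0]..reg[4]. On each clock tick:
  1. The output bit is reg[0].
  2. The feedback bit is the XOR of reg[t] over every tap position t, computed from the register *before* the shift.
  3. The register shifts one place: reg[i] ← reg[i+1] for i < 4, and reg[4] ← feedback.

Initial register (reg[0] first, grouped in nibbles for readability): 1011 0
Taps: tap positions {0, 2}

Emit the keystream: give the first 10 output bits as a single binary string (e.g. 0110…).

step | reg (before) | out | fb
   0 | 10110 | 1 | 0
   1 | 01100 | 0 | 1
   2 | 11001 | 1 | 1
   3 | 10011 | 1 | 1
   4 | 00111 | 0 | 1
   5 | 01111 | 0 | 1
   6 | 11111 | 1 | 0
   7 | 11110 | 1 | 0
   8 | 11100 | 1 | 0
   9 | 11000 | 1 | 1

1011001111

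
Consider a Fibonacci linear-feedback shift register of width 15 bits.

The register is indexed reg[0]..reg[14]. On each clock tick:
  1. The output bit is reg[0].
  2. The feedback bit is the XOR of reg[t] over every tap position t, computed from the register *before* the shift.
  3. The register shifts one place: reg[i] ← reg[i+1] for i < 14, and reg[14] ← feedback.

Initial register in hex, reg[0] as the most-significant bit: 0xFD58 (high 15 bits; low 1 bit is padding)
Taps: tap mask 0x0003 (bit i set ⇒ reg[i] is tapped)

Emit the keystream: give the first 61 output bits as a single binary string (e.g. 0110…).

step | reg (before) | out | fb
   0 | 111111010101100 | 1 | 0
   1 | 111110101011000 | 1 | 0
   2 | 111101010110000 | 1 | 0
   3 | 111010101100000 | 1 | 0
   4 | 110101011000000 | 1 | 0
   5 | 101010110000000 | 1 | 1
   6 | 010101100000001 | 0 | 1
   7 | 101011000000011 | 1 | 1
   8 | 010110000000111 | 0 | 1
   9 | 101100000001111 | 1 | 1
  10 | 011000000011111 | 0 | 1
  11 | 110000000111111 | 1 | 0
  12 | 100000001111110 | 1 | 1
  13 | 000000011111101 | 0 | 0
  14 | 000000111111010 | 0 | 0
  15 | 000001111110100 | 0 | 0
  16 | 000011111101000 | 0 | 0
  17 | 000111111010000 | 0 | 0
  18 | 001111110100000 | 0 | 0
  19 | 011111101000000 | 0 | 1
  20 | 111111010000001 | 1 | 0
  21 | 111110100000010 | 1 | 0
  22 | 111101000000100 | 1 | 0
  23 | 111010000001000 | 1 | 0
  24 | 110100000010000 | 1 | 0
  25 | 101000000100000 | 1 | 1
  26 | 010000001000001 | 0 | 1
  27 | 100000010000011 | 1 | 1
  28 | 000000100000111 | 0 | 0
  29 | 000001000001110 | 0 | 0
  30 | 000010000011100 | 0 | 0
  31 | 000100000111000 | 0 | 0
  32 | 001000001110000 | 0 | 0
  33 | 010000011100000 | 0 | 1
  34 | 100000111000001 | 1 | 1
  35 | 000001110000011 | 0 | 0
  36 | 000011100000110 | 0 | 0
  37 | 000111000001100 | 0 | 0
  38 | 001110000011000 | 0 | 0
  39 | 011100000110000 | 0 | 1
  40 | 111000001100001 | 1 | 0
  41 | 110000011000010 | 1 | 0
  42 | 100000110000100 | 1 | 1
  43 | 000001100001001 | 0 | 0
  44 | 000011000010010 | 0 | 0
  45 | 000110000100100 | 0 | 0
  46 | 001100001001000 | 0 | 0
  47 | 011000010010000 | 0 | 1
  48 | 110000100100001 | 1 | 0
  49 | 100001001000010 | 1 | 1
  50 | 000010010000101 | 0 | 0
  51 | 000100100001010 | 0 | 0
  52 | 001001000010100 | 0 | 0
  53 | 010010000101000 | 0 | 1
  54 | 100100001010001 | 1 | 1
  55 | 001000010100011 | 0 | 0
  56 | 010000101000110 | 0 | 1
  57 | 100001010001101 | 1 | 1
  58 | 000010100011011 | 0 | 0
  59 | 000101000110110 | 0 | 0
  60 | 001010001101100 | 0 | 0

1111110101011000000011111101000000100000111000001100001001000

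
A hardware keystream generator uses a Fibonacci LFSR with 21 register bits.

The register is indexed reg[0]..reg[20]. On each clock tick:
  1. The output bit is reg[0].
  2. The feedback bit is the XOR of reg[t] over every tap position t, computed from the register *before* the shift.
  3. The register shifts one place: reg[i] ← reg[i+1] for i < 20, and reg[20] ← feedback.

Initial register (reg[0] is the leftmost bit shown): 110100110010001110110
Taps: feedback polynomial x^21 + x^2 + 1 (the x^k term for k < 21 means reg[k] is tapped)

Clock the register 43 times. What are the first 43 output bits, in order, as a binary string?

1101001100100011101101001111110101101011001

tick  register→output (feedback)
  0  110100110010001110110→1 (1)
  1  101001100100011101101→1 (0)
  2  010011001000111011010→0 (0)
  3  100110010001110110100→1 (1)
  4  001100100011101101001→0 (1)
  5  011001000111011010011→0 (1)
  6  110010001110110100111→1 (1)
  7  100100011101101001111→1 (1)
  8  001000111011010011111→0 (1)
  9  010001110110100111111→0 (0)
 10  100011101101001111110→1 (1)
 11  000111011010011111101→0 (0)
 12  001110110100111111010→0 (1)
 13  011101101001111110101→0 (1)
 14  111011010011111101011→1 (0)
 15  110110100111111010110→1 (1)
 16  101101001111110101101→1 (0)
 17  011010011111101011010→0 (1)
 18  110100111111010110101→1 (1)
 19  101001111110101101011→1 (0)
 20  010011111101011010110→0 (0)
 21  100111111010110101100→1 (1)
 22  001111110101101011001→0 (1)
 23  011111101011010110011→0 (1)
 24  111111010110101100111→1 (0)
 25  111110101101011001110→1 (0)
 26  111101011010110011100→1 (0)
 27  111010110101100111000→1 (0)
 28  110101101011001110000→1 (1)
 29  101011010110011100001→1 (0)
 30  010110101100111000010→0 (0)
 31  101101011001110000100→1 (0)
 32  011010110011100001000→0 (1)
 33  110101100111000010001→1 (1)
 34  101011001110000100011→1 (0)
 35  010110011100001000110→0 (0)
 36  101100111000010001100→1 (0)
 37  011001110000100011000→0 (1)
 38  110011100001000110001→1 (1)
 39  100111000010001100011→1 (1)
 40  001110000100011000111→0 (1)
 41  011100001000110001111→0 (1)
 42  111000010001100011111→1 (0)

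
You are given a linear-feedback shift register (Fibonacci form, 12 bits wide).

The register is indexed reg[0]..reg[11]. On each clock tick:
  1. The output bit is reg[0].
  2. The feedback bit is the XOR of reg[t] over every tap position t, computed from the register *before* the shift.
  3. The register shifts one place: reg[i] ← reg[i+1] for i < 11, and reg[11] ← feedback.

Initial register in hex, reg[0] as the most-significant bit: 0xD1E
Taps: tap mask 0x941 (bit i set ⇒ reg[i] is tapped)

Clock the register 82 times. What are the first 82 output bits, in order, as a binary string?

k : reg_k → out_k, fb_k
0: 110100011110 → 1, fb=0
1: 101000111100 → 1, fb=1
2: 010001111001 → 0, fb=1
3: 100011110011 → 1, fb=1
4: 000111100111 → 0, fb=0
5: 001111001110 → 0, fb=1
6: 011110011101 → 0, fb=0
7: 111100111010 → 1, fb=1
8: 111001110101 → 1, fb=1
9: 110011101011 → 1, fb=0
10: 100111010110 → 1, fb=1
11: 001110101101 → 0, fb=1
12: 011101011011 → 0, fb=0
13: 111010110110 → 1, fb=0
14: 110101101100 → 1, fb=1
15: 101011011001 → 1, fb=1
16: 010110110011 → 0, fb=0
17: 101101100110 → 1, fb=0
18: 011011001100 → 0, fb=1
19: 110110011001 → 1, fb=1
20: 101100110011 → 1, fb=1
21: 011001100111 → 0, fb=0
22: 110011001110 → 1, fb=0
23: 100110011100 → 1, fb=0
24: 001100111000 → 0, fb=0
25: 011001110000 → 0, fb=1
26: 110011100001 → 1, fb=1
27: 100111000011 → 1, fb=0
28: 001110000110 → 0, fb=0
29: 011100001100 → 0, fb=1
30: 111000011001 → 1, fb=1
31: 110000110011 → 1, fb=1
32: 100001100111 → 1, fb=1
33: 000011001111 → 0, fb=0
34: 000110011110 → 0, fb=1
35: 001100111101 → 0, fb=1
36: 011001111011 → 0, fb=1
37: 110011110111 → 1, fb=1
38: 100111101111 → 1, fb=0
39: 001111011110 → 0, fb=1
40: 011110111101 → 0, fb=1
41: 111101111011 → 1, fb=0
42: 111011110110 → 1, fb=0
43: 110111101100 → 1, fb=1
44: 101111011001 → 1, fb=1
45: 011110110011 → 0, fb=0
46: 111101100110 → 1, fb=0
47: 111011001100 → 1, fb=0
48: 110110011000 → 1, fb=0
49: 101100110000 → 1, fb=0
50: 011001100000 → 0, fb=1
51: 110011000001 → 1, fb=0
52: 100110000010 → 1, fb=1
53: 001100000101 → 0, fb=1
54: 011000001011 → 0, fb=0
55: 110000010110 → 1, fb=1
56: 100000101101 → 1, fb=0
57: 000001011010 → 0, fb=1
58: 000010110101 → 0, fb=0
59: 000101101010 → 0, fb=0
60: 001011010100 → 0, fb=0
61: 010110101000 → 0, fb=0
62: 101101010000 → 1, fb=1
63: 011010100001 → 0, fb=0
64: 110101000010 → 1, fb=1
65: 101010000101 → 1, fb=0
66: 010100001010 → 0, fb=1
67: 101000010101 → 1, fb=0
68: 010000101010 → 0, fb=0
69: 100001010100 → 1, fb=1
70: 000010101001 → 0, fb=1
71: 000101010011 → 0, fb=1
72: 001010100111 → 0, fb=0
73: 010101001110 → 0, fb=1
74: 101010011101 → 1, fb=1
75: 010100111011 → 0, fb=1
76: 101001110111 → 1, fb=1
77: 010011101111 → 0, fb=1
78: 100111011111 → 1, fb=1
79: 001110111111 → 0, fb=1
80: 011101111111 → 0, fb=1
81: 111011111111 → 1, fb=0

1101000111100111010110110011001110000110011110111101100110000010110101000010101001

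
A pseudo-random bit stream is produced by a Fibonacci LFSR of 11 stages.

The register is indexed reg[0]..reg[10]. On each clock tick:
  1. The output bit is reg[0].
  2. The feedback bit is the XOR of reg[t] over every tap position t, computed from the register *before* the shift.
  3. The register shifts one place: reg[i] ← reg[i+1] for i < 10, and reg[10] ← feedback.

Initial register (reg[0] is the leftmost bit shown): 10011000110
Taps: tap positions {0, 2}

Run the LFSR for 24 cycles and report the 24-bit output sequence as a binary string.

100110001101111101110100

k : reg_k → out_k, fb_k
0: 10011000110 → 1, fb=1
1: 00110001101 → 0, fb=1
2: 01100011011 → 0, fb=1
3: 11000110111 → 1, fb=1
4: 10001101111 → 1, fb=1
5: 00011011111 → 0, fb=0
6: 00110111110 → 0, fb=1
7: 01101111101 → 0, fb=1
8: 11011111011 → 1, fb=1
9: 10111110111 → 1, fb=0
10: 01111101110 → 0, fb=1
11: 11111011101 → 1, fb=0
12: 11110111010 → 1, fb=0
13: 11101110100 → 1, fb=0
14: 11011101000 → 1, fb=1
15: 10111010001 → 1, fb=0
16: 01110100010 → 0, fb=1
17: 11101000101 → 1, fb=0
18: 11010001010 → 1, fb=1
19: 10100010101 → 1, fb=0
20: 01000101010 → 0, fb=0
21: 10001010100 → 1, fb=1
22: 00010101001 → 0, fb=0
23: 00101010010 → 0, fb=1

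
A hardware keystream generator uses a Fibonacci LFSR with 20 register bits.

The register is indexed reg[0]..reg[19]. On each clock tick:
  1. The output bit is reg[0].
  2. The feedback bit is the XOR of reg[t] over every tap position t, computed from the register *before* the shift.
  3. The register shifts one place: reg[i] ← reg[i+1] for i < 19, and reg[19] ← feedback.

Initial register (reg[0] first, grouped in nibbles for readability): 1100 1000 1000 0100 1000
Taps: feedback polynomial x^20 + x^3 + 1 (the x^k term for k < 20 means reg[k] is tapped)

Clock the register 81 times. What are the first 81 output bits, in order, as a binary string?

110010001000010010001000110010100000110011101001101001101011101001001001001101101

k : reg_k → out_k, fb_k
0: 11001000100001001000 → 1, fb=1
1: 10010001000010010001 → 1, fb=0
2: 00100010000100100010 → 0, fb=0
3: 01000100001001000100 → 0, fb=0
4: 10001000010010001000 → 1, fb=1
5: 00010000100100010001 → 0, fb=1
6: 00100001001000100011 → 0, fb=0
7: 01000010010001000110 → 0, fb=0
8: 10000100100010001100 → 1, fb=1
9: 00001001000100011001 → 0, fb=0
10: 00010010001000110010 → 0, fb=1
11: 00100100010001100101 → 0, fb=0
12: 01001000100011001010 → 0, fb=0
13: 10010001000110010100 → 1, fb=0
14: 00100010001100101000 → 0, fb=0
15: 01000100011001010000 → 0, fb=0
16: 10001000110010100000 → 1, fb=1
17: 00010001100101000001 → 0, fb=1
18: 00100011001010000011 → 0, fb=0
19: 01000110010100000110 → 0, fb=0
20: 10001100101000001100 → 1, fb=1
21: 00011001010000011001 → 0, fb=1
22: 00110010100000110011 → 0, fb=1
23: 01100101000001100111 → 0, fb=0
24: 11001010000011001110 → 1, fb=1
25: 10010100000110011101 → 1, fb=0
26: 00101000001100111010 → 0, fb=0
27: 01010000011001110100 → 0, fb=1
28: 10100000110011101001 → 1, fb=1
29: 01000001100111010011 → 0, fb=0
30: 10000011001110100110 → 1, fb=1
31: 00000110011101001101 → 0, fb=0
32: 00001100111010011010 → 0, fb=0
33: 00011001110100110100 → 0, fb=1
34: 00110011101001101001 → 0, fb=1
35: 01100111010011010011 → 0, fb=0
36: 11001110100110100110 → 1, fb=1
37: 10011101001101001101 → 1, fb=0
38: 00111010011010011010 → 0, fb=1
39: 01110100110100110101 → 0, fb=1
40: 11101001101001101011 → 1, fb=1
41: 11010011010011010111 → 1, fb=0
42: 10100110100110101110 → 1, fb=1
43: 01001101001101011101 → 0, fb=0
44: 10011010011010111010 → 1, fb=0
45: 00110100110101110100 → 0, fb=1
46: 01101001101011101001 → 0, fb=0
47: 11010011010111010010 → 1, fb=0
48: 10100110101110100100 → 1, fb=1
49: 01001101011101001001 → 0, fb=0
50: 10011010111010010010 → 1, fb=0
51: 00110101110100100100 → 0, fb=1
52: 01101011101001001001 → 0, fb=0
53: 11010111010010010010 → 1, fb=0
54: 10101110100100100100 → 1, fb=1
55: 01011101001001001001 → 0, fb=1
56: 10111010010010010011 → 1, fb=0
57: 01110100100100100110 → 0, fb=1
58: 11101001001001001101 → 1, fb=1
59: 11010010010010011011 → 1, fb=0
60: 10100100100100110110 → 1, fb=1
61: 01001001001001101101 → 0, fb=0
62: 10010010010011011010 → 1, fb=0
63: 00100100100110110100 → 0, fb=0
64: 01001001001101101000 → 0, fb=0
65: 10010010011011010000 → 1, fb=0
66: 00100100110110100000 → 0, fb=0
67: 01001001101101000000 → 0, fb=0
68: 10010011011010000000 → 1, fb=0
69: 00100110110100000000 → 0, fb=0
70: 01001101101000000000 → 0, fb=0
71: 10011011010000000000 → 1, fb=0
72: 00110110100000000000 → 0, fb=1
73: 01101101000000000001 → 0, fb=0
74: 11011010000000000010 → 1, fb=0
75: 10110100000000000100 → 1, fb=0
76: 01101000000000001000 → 0, fb=0
77: 11010000000000010000 → 1, fb=0
78: 10100000000000100000 → 1, fb=1
79: 01000000000001000001 → 0, fb=0
80: 10000000000010000010 → 1, fb=1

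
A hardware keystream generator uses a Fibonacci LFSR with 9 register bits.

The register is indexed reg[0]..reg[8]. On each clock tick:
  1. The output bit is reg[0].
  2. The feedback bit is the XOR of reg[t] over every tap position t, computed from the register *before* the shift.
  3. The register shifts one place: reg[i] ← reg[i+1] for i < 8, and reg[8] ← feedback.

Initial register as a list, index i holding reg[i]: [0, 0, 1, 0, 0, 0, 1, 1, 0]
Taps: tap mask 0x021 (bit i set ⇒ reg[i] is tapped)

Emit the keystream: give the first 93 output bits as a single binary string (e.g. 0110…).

tick  register→output (feedback)
  0  001000110→0 (0)
  1  010001100→0 (1)
  2  100011001→1 (0)
  3  000110010→0 (0)
  4  001100100→0 (0)
  5  011001000→0 (1)
  6  110010001→1 (1)
  7  100100011→1 (1)
  8  001000111→0 (0)
  9  010001110→0 (1)
 10  100011101→1 (0)
 11  000111010→0 (1)
 12  001110101→0 (0)
 13  011101010→0 (1)
 14  111010101→1 (1)
 15  110101011→1 (0)
 16  101010110→1 (1)
 17  010101101→0 (1)
 18  101011011→1 (0)
 19  010110110→0 (0)
 20  101101100→1 (0)
 21  011011000→0 (1)
 22  110110001→1 (1)
 23  101100011→1 (1)
 24  011000111→0 (0)
 25  110001110→1 (0)
 26  100011100→1 (0)
 27  000111000→0 (1)
 28  001110001→0 (0)
 29  011100010→0 (0)
 30  111000100→1 (1)
 31  110001001→1 (0)
 32  100010010→1 (1)
 33  000100101→0 (0)
 34  001001010→0 (1)
 35  010010101→0 (0)
 36  100101010→1 (0)
 37  001010100→0 (0)
 38  010101000→0 (1)
 39  101010001→1 (1)
 40  010100011→0 (0)
 41  101000110→1 (1)
 42  010001101→0 (1)
 43  100011011→1 (0)
 44  000110110→0 (0)
 45  001101100→0 (1)
 46  011011001→0 (1)
 47  110110011→1 (1)
 48  101100111→1 (1)
 49  011001111→0 (1)
 50  110011111→1 (0)
 51  100111110→1 (0)
 52  001111100→0 (1)
 53  011111001→0 (1)
 54  111110011→1 (1)
 55  111100111→1 (1)
 56  111001111→1 (0)
 57  110011110→1 (0)
 58  100111100→1 (0)
 59  001111000→0 (1)
 60  011110001→0 (0)
 61  111100010→1 (1)
 62  111000101→1 (1)
 63  110001011→1 (0)
 64  100010110→1 (1)
 65  000101101→0 (1)
 66  001011011→0 (1)
 67  010110111→0 (0)
 68  101101110→1 (0)
 69  011011100→0 (1)
 70  110111001→1 (0)
 71  101110010→1 (1)
 72  011100101→0 (0)
 73  111001010→1 (0)
 74  110010100→1 (1)
 75  100101001→1 (0)
 76  001010010→0 (0)
 77  010100100→0 (0)
 78  101001000→1 (0)
 79  010010000→0 (0)
 80  100100000→1 (1)
 81  001000001→0 (0)
 82  010000010→0 (0)
 83  100000100→1 (1)
 84  000001001→0 (1)
 85  000010011→0 (0)
 86  000100110→0 (0)
 87  001001100→0 (1)
 88  010011001→0 (1)
 89  100110011→1 (1)
 90  001100111→0 (0)
 91  011001110→0 (1)
 92  110011101→1 (0)

001000110010001110101011011000111000100101010001101100111110011110001011011100101001000001001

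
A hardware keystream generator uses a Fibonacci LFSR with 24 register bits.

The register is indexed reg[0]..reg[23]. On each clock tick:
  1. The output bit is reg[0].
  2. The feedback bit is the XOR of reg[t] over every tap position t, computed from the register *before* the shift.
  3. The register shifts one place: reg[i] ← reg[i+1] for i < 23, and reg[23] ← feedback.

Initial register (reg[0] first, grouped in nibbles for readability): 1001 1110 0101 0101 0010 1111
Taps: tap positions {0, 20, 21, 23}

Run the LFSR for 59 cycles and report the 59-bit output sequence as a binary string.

10011110010101010010111100001010110000011111010010011111011

k : reg_k → out_k, fb_k
0: 100111100101010100101111 → 1, fb=0
1: 001111001010101001011110 → 0, fb=0
2: 011110010101010010111100 → 0, fb=0
3: 111100101010100101111000 → 1, fb=0
4: 111001010101001011110000 → 1, fb=1
5: 110010101010010111100001 → 1, fb=0
6: 100101010100101111000010 → 1, fb=1
7: 001010101001011110000101 → 0, fb=0
8: 010101010010111100001010 → 0, fb=1
9: 101010100101111000010101 → 1, fb=1
10: 010101001011110000101011 → 0, fb=0
11: 101010010111100001010110 → 1, fb=0
12: 010100101111000010101100 → 0, fb=0
13: 101001011110000101011000 → 1, fb=0
14: 010010111100001010110000 → 0, fb=0
15: 100101111000010101100000 → 1, fb=1
16: 001011110000101011000001 → 0, fb=1
17: 010111100001010110000011 → 0, fb=1
18: 101111000010101100000111 → 1, fb=1
19: 011110000101011000001111 → 0, fb=1
20: 111100001010110000011111 → 1, fb=0
21: 111000010101100000111110 → 1, fb=1
22: 110000101011000001111101 → 1, fb=0
23: 100001010110000011111010 → 1, fb=0
24: 000010101100000111110100 → 0, fb=1
25: 000101011000001111101001 → 0, fb=0
26: 001010110000011111010010 → 0, fb=0
27: 010101100000111110100100 → 0, fb=1
28: 101011000001111101001001 → 1, fb=1
29: 010110000011111010010011 → 0, fb=1
30: 101100000111110100100111 → 1, fb=1
31: 011000001111101001001111 → 0, fb=1
32: 110000011111010010011111 → 1, fb=0
33: 100000111110100100111110 → 1, fb=1
34: 000001111101001001111101 → 0, fb=1
35: 000011111010010011111011 → 0, fb=0
36: 000111110100100111110110 → 0, fb=1
37: 001111101001001111101101 → 0, fb=1
38: 011111010010011111011011 → 0, fb=0
39: 111110100100111110110110 → 1, fb=0
40: 111101001001111101101100 → 1, fb=1
41: 111010010011111011011001 → 1, fb=1
42: 110100100111110110110011 → 1, fb=0
43: 101001001111101101100110 → 1, fb=0
44: 010010011111011011001100 → 0, fb=0
45: 100100111110110110011000 → 1, fb=0
46: 001001111101101100110000 → 0, fb=0
47: 010011111011011001100000 → 0, fb=0
48: 100111110110110011000000 → 1, fb=1
49: 001111101101100110000001 → 0, fb=1
50: 011111011011001100000011 → 0, fb=1
51: 111110110110011000000111 → 1, fb=1
52: 111101101100110000001111 → 1, fb=0
53: 111011011001100000011110 → 1, fb=1
54: 110110110011000000111101 → 1, fb=0
55: 101101100110000001111010 → 1, fb=0
56: 011011001100000011110100 → 0, fb=1
57: 110110011000000111101001 → 1, fb=1
58: 101100110000001111010011 → 1, fb=0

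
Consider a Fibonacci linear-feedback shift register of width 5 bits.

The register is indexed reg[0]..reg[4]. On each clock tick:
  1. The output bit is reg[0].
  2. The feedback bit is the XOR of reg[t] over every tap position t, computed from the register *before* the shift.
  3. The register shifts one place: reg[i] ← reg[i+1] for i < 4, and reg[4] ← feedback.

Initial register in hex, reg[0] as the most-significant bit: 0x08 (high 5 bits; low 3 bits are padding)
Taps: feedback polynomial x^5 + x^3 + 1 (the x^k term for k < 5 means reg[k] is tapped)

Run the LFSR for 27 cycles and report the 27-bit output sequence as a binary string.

000010101110110001111100110

k : reg_k → out_k, fb_k
0: 00001 → 0, fb=0
1: 00010 → 0, fb=1
2: 00101 → 0, fb=0
3: 01010 → 0, fb=1
4: 10101 → 1, fb=1
5: 01011 → 0, fb=1
6: 10111 → 1, fb=0
7: 01110 → 0, fb=1
8: 11101 → 1, fb=1
9: 11011 → 1, fb=0
10: 10110 → 1, fb=0
11: 01100 → 0, fb=0
12: 11000 → 1, fb=1
13: 10001 → 1, fb=1
14: 00011 → 0, fb=1
15: 00111 → 0, fb=1
16: 01111 → 0, fb=1
17: 11111 → 1, fb=0
18: 11110 → 1, fb=0
19: 11100 → 1, fb=1
20: 11001 → 1, fb=1
21: 10011 → 1, fb=0
22: 00110 → 0, fb=1
23: 01101 → 0, fb=0
24: 11010 → 1, fb=0
25: 10100 → 1, fb=1
26: 01001 → 0, fb=0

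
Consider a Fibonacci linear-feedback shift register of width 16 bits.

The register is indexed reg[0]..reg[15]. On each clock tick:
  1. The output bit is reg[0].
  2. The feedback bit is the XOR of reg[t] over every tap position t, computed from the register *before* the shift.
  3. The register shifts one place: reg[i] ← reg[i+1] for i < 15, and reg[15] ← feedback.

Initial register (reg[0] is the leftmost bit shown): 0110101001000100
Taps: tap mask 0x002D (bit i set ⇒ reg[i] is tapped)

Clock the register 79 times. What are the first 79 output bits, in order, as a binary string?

k : reg_k → out_k, fb_k
0: 0110101001000100 → 0, fb=1
1: 1101010010001001 → 1, fb=1
2: 1010100100010011 → 1, fb=0
3: 0101001000100110 → 0, fb=1
4: 1010010001001101 → 1, fb=1
5: 0100100010011011 → 0, fb=0
6: 1001000100110110 → 1, fb=0
7: 0010001001101100 → 0, fb=1
8: 0100010011011001 → 0, fb=1
9: 1000100110110011 → 1, fb=1
10: 0001001101100111 → 0, fb=1
11: 0010011011001111 → 0, fb=0
12: 0100110110011110 → 0, fb=1
13: 1001101100111101 → 1, fb=0
14: 0011011001111010 → 0, fb=1
15: 0110110011110101 → 0, fb=0
16: 1101100111101010 → 1, fb=0
17: 1011001111010100 → 1, fb=1
18: 0110011110101001 → 0, fb=0
19: 1100111101010010 → 1, fb=0
20: 1001111010100100 → 1, fb=1
21: 0011110101001001 → 0, fb=1
22: 0111101010010011 → 0, fb=0
23: 1111010100100110 → 1, fb=0
24: 1110101001001100 → 1, fb=0
25: 1101010010011000 → 1, fb=1
26: 1010100100110001 → 1, fb=0
27: 0101001001100010 → 0, fb=1
28: 1010010011000101 → 1, fb=1
29: 0100100110001011 → 0, fb=0
30: 1001001100010110 → 1, fb=0
31: 0010011000101100 → 0, fb=0
32: 0100110001011000 → 0, fb=1
33: 1001100010110001 → 1, fb=0
34: 0011000101100010 → 0, fb=0
35: 0110001011000100 → 0, fb=1
36: 1100010110001001 → 1, fb=0
37: 1000101100010010 → 1, fb=1
38: 0001011000100101 → 0, fb=0
39: 0010110001001010 → 0, fb=0
40: 0101100010010100 → 0, fb=1
41: 1011000100101001 → 1, fb=1
42: 0110001001010011 → 0, fb=1
43: 1100010010100111 → 1, fb=0
44: 1000100101001110 → 1, fb=1
45: 0001001010011101 → 0, fb=1
46: 0010010100111011 → 0, fb=0
47: 0100101001110110 → 0, fb=0
48: 1001010011101100 → 1, fb=1
49: 0010100111011001 → 0, fb=1
50: 0101001110110011 → 0, fb=1
51: 1010011101100111 → 1, fb=1
52: 0100111011001111 → 0, fb=1
53: 1001110110011111 → 1, fb=1
54: 0011101100111111 → 0, fb=0
55: 0111011001111110 → 0, fb=1
56: 1110110011111101 → 1, fb=1
57: 1101100111111011 → 1, fb=0
58: 1011001111110110 → 1, fb=1
59: 0110011111101101 → 0, fb=0
60: 1100111111011010 → 1, fb=0
61: 1001111110110100 → 1, fb=1
62: 0011111101101001 → 0, fb=1
63: 0111111011010011 → 0, fb=1
64: 1111110110100111 → 1, fb=0
65: 1111101101001110 → 1, fb=1
66: 1111011010011101 → 1, fb=0
67: 1110110100111010 → 1, fb=1
68: 1101101001110101 → 1, fb=0
69: 1011010011101010 → 1, fb=0
70: 0110100111010100 → 0, fb=1
71: 1101001110101001 → 1, fb=0
72: 1010011101010010 → 1, fb=1
73: 0100111010100101 → 0, fb=1
74: 1001110101001011 → 1, fb=1
75: 0011101010010111 → 0, fb=0
76: 0111010100101110 → 0, fb=1
77: 1110101001011101 → 1, fb=0
78: 1101010010111010 → 1, fb=1

0110101001000100110110011110101001001100010110001001010011101100111111011010011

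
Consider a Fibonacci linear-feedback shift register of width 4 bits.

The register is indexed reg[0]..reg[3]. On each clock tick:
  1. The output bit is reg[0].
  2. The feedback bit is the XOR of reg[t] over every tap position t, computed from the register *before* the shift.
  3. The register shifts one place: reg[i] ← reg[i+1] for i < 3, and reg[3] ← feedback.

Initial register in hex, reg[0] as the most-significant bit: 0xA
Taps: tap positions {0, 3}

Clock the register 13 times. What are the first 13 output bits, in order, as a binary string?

1010110010001

k : reg_k → out_k, fb_k
0: 1010 → 1, fb=1
1: 0101 → 0, fb=1
2: 1011 → 1, fb=0
3: 0110 → 0, fb=0
4: 1100 → 1, fb=1
5: 1001 → 1, fb=0
6: 0010 → 0, fb=0
7: 0100 → 0, fb=0
8: 1000 → 1, fb=1
9: 0001 → 0, fb=1
10: 0011 → 0, fb=1
11: 0111 → 0, fb=1
12: 1111 → 1, fb=0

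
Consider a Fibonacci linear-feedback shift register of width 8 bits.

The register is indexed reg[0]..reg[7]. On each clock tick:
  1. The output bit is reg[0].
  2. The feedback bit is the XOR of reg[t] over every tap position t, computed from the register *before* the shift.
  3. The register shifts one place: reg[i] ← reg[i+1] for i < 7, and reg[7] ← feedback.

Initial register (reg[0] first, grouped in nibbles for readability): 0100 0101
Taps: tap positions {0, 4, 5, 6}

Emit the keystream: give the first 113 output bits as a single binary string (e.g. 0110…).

01000101110101111011011111000011010011010110110101000001001110110010010011000000111010010001110001000000010110001

k : reg_k → out_k, fb_k
0: 01000101 → 0, fb=1
1: 10001011 → 1, fb=1
2: 00010111 → 0, fb=0
3: 00101110 → 0, fb=1
4: 01011101 → 0, fb=0
5: 10111010 → 1, fb=1
6: 01110101 → 0, fb=1
7: 11101011 → 1, fb=1
8: 11010111 → 1, fb=1
9: 10101111 → 1, fb=0
10: 01011110 → 0, fb=1
11: 10111101 → 1, fb=1
12: 01111011 → 0, fb=0
13: 11110110 → 1, fb=1
14: 11101101 → 1, fb=1
15: 11011011 → 1, fb=1
16: 10110111 → 1, fb=1
17: 01101111 → 0, fb=1
18: 11011111 → 1, fb=0
19: 10111110 → 1, fb=0
20: 01111100 → 0, fb=0
21: 11111000 → 1, fb=0
22: 11110000 → 1, fb=1
23: 11100001 → 1, fb=1
24: 11000011 → 1, fb=0
25: 10000110 → 1, fb=1
26: 00001101 → 0, fb=0
27: 00011010 → 0, fb=0
28: 00110100 → 0, fb=1
29: 01101001 → 0, fb=1
30: 11010011 → 1, fb=0
31: 10100110 → 1, fb=1
32: 01001101 → 0, fb=0
33: 10011010 → 1, fb=1
34: 00110101 → 0, fb=1
35: 01101011 → 0, fb=0
36: 11010110 → 1, fb=1
37: 10101101 → 1, fb=1
38: 01011011 → 0, fb=0
39: 10110110 → 1, fb=1
40: 01101101 → 0, fb=0
41: 11011010 → 1, fb=1
42: 10110101 → 1, fb=0
43: 01101010 → 0, fb=0
44: 11010100 → 1, fb=0
45: 10101000 → 1, fb=0
46: 01010000 → 0, fb=0
47: 10100000 → 1, fb=1
48: 01000001 → 0, fb=0
49: 10000010 → 1, fb=0
50: 00000100 → 0, fb=1
51: 00001001 → 0, fb=1
52: 00010011 → 0, fb=1
53: 00100111 → 0, fb=0
54: 01001110 → 0, fb=1
55: 10011101 → 1, fb=1
56: 00111011 → 0, fb=0
57: 01110110 → 0, fb=0
58: 11101100 → 1, fb=1
59: 11011001 → 1, fb=0
60: 10110010 → 1, fb=0
61: 01100100 → 0, fb=1
62: 11001001 → 1, fb=0
63: 10010010 → 1, fb=0
64: 00100100 → 0, fb=1
65: 01001001 → 0, fb=1
66: 10010011 → 1, fb=0
67: 00100110 → 0, fb=0
68: 01001100 → 0, fb=0
69: 10011000 → 1, fb=0
70: 00110000 → 0, fb=0
71: 01100000 → 0, fb=0
72: 11000000 → 1, fb=1
73: 10000001 → 1, fb=1
74: 00000011 → 0, fb=1
75: 00000111 → 0, fb=0
76: 00001110 → 0, fb=1
77: 00011101 → 0, fb=0
78: 00111010 → 0, fb=0
79: 01110100 → 0, fb=1
80: 11101001 → 1, fb=0
81: 11010010 → 1, fb=0
82: 10100100 → 1, fb=0
83: 01001000 → 0, fb=1
84: 10010001 → 1, fb=1
85: 00100011 → 0, fb=1
86: 01000111 → 0, fb=0
87: 10001110 → 1, fb=0
88: 00011100 → 0, fb=0
89: 00111000 → 0, fb=1
90: 01110001 → 0, fb=0
91: 11100010 → 1, fb=0
92: 11000100 → 1, fb=0
93: 10001000 → 1, fb=0
94: 00010000 → 0, fb=0
95: 00100000 → 0, fb=0
96: 01000000 → 0, fb=0
97: 10000000 → 1, fb=1
98: 00000001 → 0, fb=0
99: 00000010 → 0, fb=1
100: 00000101 → 0, fb=1
101: 00001011 → 0, fb=0
102: 00010110 → 0, fb=0
103: 00101100 → 0, fb=0
104: 01011000 → 0, fb=1
105: 10110001 → 1, fb=1
106: 01100011 → 0, fb=1
107: 11000111 → 1, fb=1
108: 10001111 → 1, fb=0
109: 00011110 → 0, fb=1
110: 00111101 → 0, fb=0
111: 01111010 → 0, fb=0
112: 11110100 → 1, fb=0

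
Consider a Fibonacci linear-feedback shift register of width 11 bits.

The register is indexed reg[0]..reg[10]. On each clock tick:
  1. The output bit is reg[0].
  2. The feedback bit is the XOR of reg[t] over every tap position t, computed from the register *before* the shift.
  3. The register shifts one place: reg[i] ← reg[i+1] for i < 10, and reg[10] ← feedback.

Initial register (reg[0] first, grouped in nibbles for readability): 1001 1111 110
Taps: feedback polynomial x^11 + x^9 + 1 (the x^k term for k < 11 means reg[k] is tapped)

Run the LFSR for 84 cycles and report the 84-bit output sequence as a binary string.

step | reg (before) | out | fb
   0 | 10011111110 | 1 | 0
   1 | 00111111100 | 0 | 0
   2 | 01111111000 | 0 | 0
   3 | 11111110000 | 1 | 1
   4 | 11111100001 | 1 | 1
   5 | 11111000011 | 1 | 0
   6 | 11110000110 | 1 | 0
   7 | 11100001100 | 1 | 1
   8 | 11000011001 | 1 | 1
   9 | 10000110011 | 1 | 0
  10 | 00001100110 | 0 | 1
  11 | 00011001101 | 0 | 0
  12 | 00110011010 | 0 | 1
  13 | 01100110101 | 0 | 0
  14 | 11001101010 | 1 | 0
  15 | 10011010100 | 1 | 1
  16 | 00110101001 | 0 | 0
  17 | 01101010010 | 0 | 1
  18 | 11010100101 | 1 | 1
  19 | 10101001011 | 1 | 0
  20 | 01010010110 | 0 | 1
  21 | 10100101101 | 1 | 1
  22 | 01001011011 | 0 | 1
  23 | 10010110111 | 1 | 0
  24 | 00101101110 | 0 | 1
  25 | 01011011101 | 0 | 0
  26 | 10110111010 | 1 | 0
  27 | 01101110100 | 0 | 0
  28 | 11011101000 | 1 | 1
  29 | 10111010001 | 1 | 1
  30 | 01110100011 | 0 | 1
  31 | 11101000111 | 1 | 0
  32 | 11010001110 | 1 | 0
  33 | 10100011100 | 1 | 1
  34 | 01000111001 | 0 | 0
  35 | 10001110010 | 1 | 0
  36 | 00011100100 | 0 | 0
  37 | 00111001000 | 0 | 0
  38 | 01110010000 | 0 | 0
  39 | 11100100000 | 1 | 1
  40 | 11001000001 | 1 | 1
  41 | 10010000011 | 1 | 0
  42 | 00100000110 | 0 | 1
  43 | 01000001101 | 0 | 0
  44 | 10000011010 | 1 | 0
  45 | 00000110100 | 0 | 0
  46 | 00001101000 | 0 | 0
  47 | 00011010000 | 0 | 0
  48 | 00110100000 | 0 | 0
  49 | 01101000000 | 0 | 0
  50 | 11010000000 | 1 | 1
  51 | 10100000001 | 1 | 1
  52 | 01000000011 | 0 | 1
  53 | 10000000111 | 1 | 0
  54 | 00000001110 | 0 | 1
  55 | 00000011101 | 0 | 0
  56 | 00000111010 | 0 | 1
  57 | 00001110101 | 0 | 0
  58 | 00011101010 | 0 | 1
  59 | 00111010101 | 0 | 0
  60 | 01110101010 | 0 | 1
  61 | 11101010101 | 1 | 1
  62 | 11010101011 | 1 | 0
  63 | 10101010110 | 1 | 0
  64 | 01010101100 | 0 | 0
  65 | 10101011000 | 1 | 1
  66 | 01010110001 | 0 | 0
  67 | 10101100010 | 1 | 0
  68 | 01011000100 | 0 | 0
  69 | 10110001000 | 1 | 1
  70 | 01100010001 | 0 | 0
  71 | 11000100010 | 1 | 0
  72 | 10001000100 | 1 | 1
  73 | 00010001001 | 0 | 0
  74 | 00100010010 | 0 | 1
  75 | 01000100101 | 0 | 0
  76 | 10001001010 | 1 | 0
  77 | 00010010100 | 0 | 0
  78 | 00100101000 | 0 | 0
  79 | 01001010000 | 0 | 0
  80 | 10010100000 | 1 | 1
  81 | 00101000001 | 0 | 0
  82 | 01010000010 | 0 | 1
  83 | 10100000101 | 1 | 1

100111111100001100110101001011011101000111001000001101000000011101010101100010001001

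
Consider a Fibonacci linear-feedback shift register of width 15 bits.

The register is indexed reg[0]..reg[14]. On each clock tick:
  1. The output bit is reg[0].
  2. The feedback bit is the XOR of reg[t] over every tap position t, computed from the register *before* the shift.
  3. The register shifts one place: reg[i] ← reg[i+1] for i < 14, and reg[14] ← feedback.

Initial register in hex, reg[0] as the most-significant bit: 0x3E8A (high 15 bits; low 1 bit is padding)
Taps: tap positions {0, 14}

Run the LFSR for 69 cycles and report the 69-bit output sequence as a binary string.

001111101000101110101001111001011001110101110010001011001011100001101

tick  register→output (feedback)
  0  001111101000101→0 (1)
  1  011111010001011→0 (1)
  2  111110100010111→1 (0)
  3  111101000101110→1 (1)
  4  111010001011101→1 (0)
  5  110100010111010→1 (1)
  6  101000101110101→1 (0)
  7  010001011101010→0 (0)
  8  100010111010100→1 (1)
  9  000101110101001→0 (1)
 10  001011101010011→0 (1)
 11  010111010100111→0 (1)
 12  101110101001111→1 (0)
 13  011101010011110→0 (0)
 14  111010100111100→1 (1)
 15  110101001111001→1 (0)
 16  101010011110010→1 (1)
 17  010100111100101→0 (1)
 18  101001111001011→1 (0)
 19  010011110010110→0 (0)
 20  100111100101100→1 (1)
 21  001111001011001→0 (1)
 22  011110010110011→0 (1)
 23  111100101100111→1 (0)
 24  111001011001110→1 (1)
 25  110010110011101→1 (0)
 26  100101100111010→1 (1)
 27  001011001110101→0 (1)
 28  010110011101011→0 (1)
 29  101100111010111→1 (0)
 30  011001110101110→0 (0)
 31  110011101011100→1 (1)
 32  100111010111001→1 (0)
 33  001110101110010→0 (0)
 34  011101011100100→0 (0)
 35  111010111001000→1 (1)
 36  110101110010001→1 (0)
 37  101011100100010→1 (1)
 38  010111001000101→0 (1)
 39  101110010001011→1 (0)
 40  011100100010110→0 (0)
 41  111001000101100→1 (1)
 42  110010001011001→1 (0)
 43  100100010110010→1 (1)
 44  001000101100101→0 (1)
 45  010001011001011→0 (1)
 46  100010110010111→1 (0)
 47  000101100101110→0 (0)
 48  001011001011100→0 (0)
 49  010110010111000→0 (0)
 50  101100101110000→1 (1)
 51  011001011100001→0 (1)
 52  110010111000011→1 (0)
 53  100101110000110→1 (1)
 54  001011100001101→0 (1)
 55  010111000011011→0 (1)
 56  101110000110111→1 (0)
 57  011100001101110→0 (0)
 58  111000011011100→1 (1)
 59  110000110111001→1 (0)
 60  100001101110010→1 (1)
 61  000011011100101→0 (1)
 62  000110111001011→0 (1)
 63  001101110010111→0 (1)
 64  011011100101111→0 (1)
 65  110111001011111→1 (0)
 66  101110010111110→1 (1)
 67  011100101111101→0 (1)
 68  111001011111011→1 (0)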